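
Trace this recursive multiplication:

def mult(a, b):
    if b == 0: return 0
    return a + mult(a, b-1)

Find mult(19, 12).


mult(19, 12) = 19 + mult(19, 11)
mult(19, 11) = 19 + mult(19, 10)
mult(19, 10) = 19 + mult(19, 9)
mult(19, 9) = 19 + mult(19, 8)
mult(19, 8) = 19 + mult(19, 7)
mult(19, 7) = 19 + mult(19, 6)
mult(19, 6) = 19 + mult(19, 5)
mult(19, 5) = 19 + mult(19, 4)
mult(19, 4) = 19 + mult(19, 3)
mult(19, 3) = 19 + mult(19, 2)
mult(19, 2) = 19 + mult(19, 1)
mult(19, 1) = 19 + mult(19, 0)
mult(19, 0) = 0  (base case)
Total: 19 + 19 + 19 + 19 + 19 + 19 + 19 + 19 + 19 + 19 + 19 + 19 + 0 = 228

228


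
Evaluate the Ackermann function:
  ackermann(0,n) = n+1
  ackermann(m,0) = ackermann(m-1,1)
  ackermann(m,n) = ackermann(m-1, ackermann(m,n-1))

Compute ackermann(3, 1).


ackermann(3, 1) = ackermann(2, ackermann(3, 0))
  ackermann(3, 0) = ackermann(2, 1)
    ackermann(2, 1) = ackermann(1, ackermann(2, 0))
      ackermann(2, 0) = ackermann(1, 1)
        ackermann(1, 1) = ackermann(0, ackermann(1, 0))
          ackermann(1, 0) = ackermann(0, 1)
          ackermann(0, 1) = 2
          = ackermann(0, 2)
          ackermann(0, 2) = 3
      = ackermann(1, 3)
      ackermann(1, 3) = ackermann(0, ackermann(1, 2))
        ackermann(1, 2) = ackermann(0, ackermann(1, 1))
          ackermann(1, 1) = ackermann(0, ackermann(1, 0))
          ackermann(1, 0) = ackermann(0, 1)
          ackermann(0, 1) = 2
            = ackermann(0, 2)
          ackermann(0, 2) = 3
          = ackermann(0, 3)
          ackermann(0, 3) = 4
        = ackermann(0, 4)
        ackermann(0, 4) = 5
  = ackermann(2, 5)
  ackermann(2, 5) = ackermann(1, ackermann(2, 4))
    ackermann(2, 4) = ackermann(1, ackermann(2, 3))
      ackermann(2, 3) = ackermann(1, ackermann(2, 2))
... (trace truncated)
Result: ackermann(3, 1) = 13

13


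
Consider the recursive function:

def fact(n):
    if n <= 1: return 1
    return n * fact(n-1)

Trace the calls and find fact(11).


fact(11)
= 11 * fact(10)
= 11 * 10 * fact(9)
= 11 * 10 * 9 * fact(8)
= 11 * 10 * 9 * 8 * fact(7)
= 11 * 10 * 9 * 8 * 7 * fact(6)
= 11 * 10 * 9 * 8 * 7 * 6 * fact(5)
= 11 * 10 * 9 * 8 * 7 * 6 * 5 * fact(4)
= 11 * 10 * 9 * 8 * 7 * 6 * 5 * 4 * fact(3)
= 11 * 10 * 9 * 8 * 7 * 6 * 5 * 4 * 3 * fact(2)
= 11 * 10 * 9 * 8 * 7 * 6 * 5 * 4 * 3 * 2 * fact(1)
= 11 * 10 * 9 * 8 * 7 * 6 * 5 * 4 * 3 * 2 * 1
= 39916800

39916800


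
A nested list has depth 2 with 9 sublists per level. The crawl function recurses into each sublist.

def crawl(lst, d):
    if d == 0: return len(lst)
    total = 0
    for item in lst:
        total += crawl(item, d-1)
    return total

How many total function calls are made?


At depth 0 (root): 1 call
At depth 1: each of 1 parents calls crawl on 9 children = 9 calls
At depth 2: each of 9 parents calls crawl on 9 children = 81 calls
Total: 1 + 9 + 81 = 91

91


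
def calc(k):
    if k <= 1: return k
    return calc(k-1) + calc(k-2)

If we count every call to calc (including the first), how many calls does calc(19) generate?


Let C(n) = total calls for calc(n)
C(0) = 1, C(1) = 1
C(2) = 1 + C(1) + C(0) = 1 + 1 + 1 = 3
C(3) = 1 + C(2) + C(1) = 1 + 3 + 1 = 5
C(4) = 1 + C(3) + C(2) = 1 + 5 + 3 = 9
C(5) = 1 + C(4) + C(3) = 1 + 9 + 5 = 15
C(6) = 1 + C(5) + C(4) = 1 + 15 + 9 = 25
C(7) = 1 + C(6) + C(5) = 1 + 25 + 15 = 41
C(8) = 1 + C(7) + C(6) = 1 + 41 + 25 = 67
C(9) = 1 + C(8) + C(7) = 1 + 67 + 41 = 109
C(10) = 1 + C(9) + C(8) = 1 + 109 + 67 = 177
C(11) = 1 + C(10) + C(9) = 1 + 177 + 109 = 287
C(12) = 1 + C(11) + C(10) = 1 + 287 + 177 = 465
C(13) = 1 + C(12) + C(11) = 1 + 465 + 287 = 753
C(14) = 1 + C(13) + C(12) = 1 + 753 + 465 = 1219
C(15) = 1 + C(14) + C(13) = 1 + 1219 + 753 = 1973
C(16) = 1 + C(15) + C(14) = 1 + 1973 + 1219 = 3193
C(17) = 1 + C(16) + C(15) = 1 + 3193 + 1973 = 5167
C(18) = 1 + C(17) + C(16) = 1 + 5167 + 3193 = 8361
C(19) = 1 + C(18) + C(17) = 1 + 8361 + 5167 = 13529

13529


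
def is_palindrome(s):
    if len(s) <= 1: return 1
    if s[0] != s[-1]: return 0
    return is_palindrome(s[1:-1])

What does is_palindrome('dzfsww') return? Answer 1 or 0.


is_palindrome('dzfsww'): s[0]='d' != s[-1]='w' -> return 0
Result: 0 (not a palindrome)

0


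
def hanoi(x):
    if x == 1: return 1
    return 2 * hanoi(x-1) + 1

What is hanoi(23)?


hanoi(23) = 2 * hanoi(22) + 1
hanoi(22) = 2 * hanoi(21) + 1
hanoi(21) = 2 * hanoi(20) + 1
hanoi(20) = 2 * hanoi(19) + 1
hanoi(19) = 2 * hanoi(18) + 1
hanoi(18) = 2 * hanoi(17) + 1
hanoi(17) = 2 * hanoi(16) + 1
hanoi(16) = 2 * hanoi(15) + 1
hanoi(15) = 2 * hanoi(14) + 1
hanoi(14) = 2 * hanoi(13) + 1
hanoi(13) = 2 * hanoi(12) + 1
hanoi(12) = 2 * hanoi(11) + 1
hanoi(11) = 2 * hanoi(10) + 1
hanoi(10) = 2 * hanoi(9) + 1
hanoi(9) = 2 * hanoi(8) + 1
hanoi(8) = 2 * hanoi(7) + 1
hanoi(7) = 2 * hanoi(6) + 1
hanoi(6) = 2 * hanoi(5) + 1
hanoi(5) = 2 * hanoi(4) + 1
hanoi(4) = 2 * hanoi(3) + 1
hanoi(3) = 2 * hanoi(2) + 1
hanoi(2) = 2 * hanoi(1) + 1
hanoi(1) = 1  (base case)
hanoi(2) = 2 * 1 + 1 = 3
hanoi(3) = 2 * 3 + 1 = 7
hanoi(4) = 2 * 7 + 1 = 15
hanoi(5) = 2 * 15 + 1 = 31
hanoi(6) = 2 * 31 + 1 = 63
hanoi(7) = 2 * 63 + 1 = 127
hanoi(8) = 2 * 127 + 1 = 255
hanoi(9) = 2 * 255 + 1 = 511
hanoi(10) = 2 * 511 + 1 = 1023
hanoi(11) = 2 * 1023 + 1 = 2047
hanoi(12) = 2 * 2047 + 1 = 4095
hanoi(13) = 2 * 4095 + 1 = 8191
hanoi(14) = 2 * 8191 + 1 = 16383
hanoi(15) = 2 * 16383 + 1 = 32767
hanoi(16) = 2 * 32767 + 1 = 65535
hanoi(17) = 2 * 65535 + 1 = 131071
hanoi(18) = 2 * 131071 + 1 = 262143
hanoi(19) = 2 * 262143 + 1 = 524287
hanoi(20) = 2 * 524287 + 1 = 1048575
hanoi(21) = 2 * 1048575 + 1 = 2097151
hanoi(22) = 2 * 2097151 + 1 = 4194303
hanoi(23) = 2 * 4194303 + 1 = 8388607

8388607


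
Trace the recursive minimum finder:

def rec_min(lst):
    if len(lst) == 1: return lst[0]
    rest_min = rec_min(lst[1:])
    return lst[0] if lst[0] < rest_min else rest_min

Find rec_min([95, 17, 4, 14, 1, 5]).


rec_min([95, 17, 4, 14, 1, 5]): compare 95 with rec_min([17, 4, 14, 1, 5])
rec_min([17, 4, 14, 1, 5]): compare 17 with rec_min([4, 14, 1, 5])
rec_min([4, 14, 1, 5]): compare 4 with rec_min([14, 1, 5])
rec_min([14, 1, 5]): compare 14 with rec_min([1, 5])
rec_min([1, 5]): compare 1 with rec_min([5])
rec_min([5]) = 5  (base case)
Compare 1 with 5 -> 1
Compare 14 with 1 -> 1
Compare 4 with 1 -> 1
Compare 17 with 1 -> 1
Compare 95 with 1 -> 1

1


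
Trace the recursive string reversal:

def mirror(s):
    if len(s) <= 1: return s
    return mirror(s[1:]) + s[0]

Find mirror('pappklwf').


mirror('pappklwf') = mirror('appklwf') + 'p'
mirror('appklwf') = mirror('ppklwf') + 'a'
mirror('ppklwf') = mirror('pklwf') + 'p'
mirror('pklwf') = mirror('klwf') + 'p'
mirror('klwf') = mirror('lwf') + 'k'
mirror('lwf') = mirror('wf') + 'l'
mirror('wf') = mirror('f') + 'w'
mirror('f') = 'f'  (base case)
Concatenating: 'f' + 'w' + 'l' + 'k' + 'p' + 'p' + 'a' + 'p' = 'fwlkppap'

fwlkppap


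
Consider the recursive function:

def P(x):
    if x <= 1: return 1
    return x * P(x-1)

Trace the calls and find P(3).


P(3)
= 3 * P(2)
= 3 * 2 * P(1)
= 3 * 2 * 1
= 6

6


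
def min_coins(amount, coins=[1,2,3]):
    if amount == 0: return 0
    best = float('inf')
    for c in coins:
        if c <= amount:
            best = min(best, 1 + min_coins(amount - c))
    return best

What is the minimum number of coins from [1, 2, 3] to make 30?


Building up with DP:
min_coins(0) = 0
min_coins(1) = min(1+min_coins(0)=1+0=1) = 1
min_coins(2) = min(1+min_coins(1)=1+1=2, 1+min_coins(0)=1+0=1) = 1
min_coins(3) = min(1+min_coins(2)=1+1=2, 1+min_coins(1)=1+1=2, 1+min_coins(0)=1+0=1) = 1
min_coins(4) = min(1+min_coins(3)=1+1=2, 1+min_coins(2)=1+1=2, 1+min_coins(1)=1+1=2) = 2
min_coins(5) = min(1+min_coins(4)=1+2=3, 1+min_coins(3)=1+1=2, 1+min_coins(2)=1+1=2) = 2
min_coins(6) = min(1+min_coins(5)=1+2=3, 1+min_coins(4)=1+2=3, 1+min_coins(3)=1+1=2) = 2
min_coins(7) = min(1+min_coins(6)=1+2=3, 1+min_coins(5)=1+2=3, 1+min_coins(4)=1+2=3) = 3
min_coins(8) = min(1+min_coins(7)=1+3=4, 1+min_coins(6)=1+2=3, 1+min_coins(5)=1+2=3) = 3
min_coins(9) = min(1+min_coins(8)=1+3=4, 1+min_coins(7)=1+3=4, 1+min_coins(6)=1+2=3) = 3
min_coins(10) = min(1+min_coins(9)=1+3=4, 1+min_coins(8)=1+3=4, 1+min_coins(7)=1+3=4) = 4
min_coins(11) = min(1+min_coins(10)=1+4=5, 1+min_coins(9)=1+3=4, 1+min_coins(8)=1+3=4) = 4
min_coins(12) = min(1+min_coins(11)=1+4=5, 1+min_coins(10)=1+4=5, 1+min_coins(9)=1+3=4) = 4
min_coins(13) = min(1+min_coins(12)=1+4=5, 1+min_coins(11)=1+4=5, 1+min_coins(10)=1+4=5) = 5
min_coins(14) = min(1+min_coins(13)=1+5=6, 1+min_coins(12)=1+4=5, 1+min_coins(11)=1+4=5) = 5
min_coins(15) = min(1+min_coins(14)=1+5=6, 1+min_coins(13)=1+5=6, 1+min_coins(12)=1+4=5) = 5
min_coins(16) = min(1+min_coins(15)=1+5=6, 1+min_coins(14)=1+5=6, 1+min_coins(13)=1+5=6) = 6
min_coins(17) = min(1+min_coins(16)=1+6=7, 1+min_coins(15)=1+5=6, 1+min_coins(14)=1+5=6) = 6
min_coins(18) = min(1+min_coins(17)=1+6=7, 1+min_coins(16)=1+6=7, 1+min_coins(15)=1+5=6) = 6
min_coins(19) = min(1+min_coins(18)=1+6=7, 1+min_coins(17)=1+6=7, 1+min_coins(16)=1+6=7) = 7
min_coins(20) = min(1+min_coins(19)=1+7=8, 1+min_coins(18)=1+6=7, 1+min_coins(17)=1+6=7) = 7
min_coins(21) = min(1+min_coins(20)=1+7=8, 1+min_coins(19)=1+7=8, 1+min_coins(18)=1+6=7) = 7
min_coins(22) = min(1+min_coins(21)=1+7=8, 1+min_coins(20)=1+7=8, 1+min_coins(19)=1+7=8) = 8
min_coins(23) = min(1+min_coins(22)=1+8=9, 1+min_coins(21)=1+7=8, 1+min_coins(20)=1+7=8) = 8
min_coins(24) = min(1+min_coins(23)=1+8=9, 1+min_coins(22)=1+8=9, 1+min_coins(21)=1+7=8) = 8
min_coins(25) = min(1+min_coins(24)=1+8=9, 1+min_coins(23)=1+8=9, 1+min_coins(22)=1+8=9) = 9
min_coins(26) = min(1+min_coins(25)=1+9=10, 1+min_coins(24)=1+8=9, 1+min_coins(23)=1+8=9) = 9
min_coins(27) = min(1+min_coins(26)=1+9=10, 1+min_coins(25)=1+9=10, 1+min_coins(24)=1+8=9) = 9
min_coins(28) = min(1+min_coins(27)=1+9=10, 1+min_coins(26)=1+9=10, 1+min_coins(25)=1+9=10) = 10
min_coins(29) = min(1+min_coins(28)=1+10=11, 1+min_coins(27)=1+9=10, 1+min_coins(26)=1+9=10) = 10
min_coins(30) = min(1+min_coins(29)=1+10=11, 1+min_coins(28)=1+10=11, 1+min_coins(27)=1+9=10) = 10

10


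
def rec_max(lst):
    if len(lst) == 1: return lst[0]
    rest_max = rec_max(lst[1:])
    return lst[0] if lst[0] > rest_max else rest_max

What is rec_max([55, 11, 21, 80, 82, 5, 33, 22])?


rec_max([55, 11, 21, 80, 82, 5, 33, 22]): compare 55 with rec_max([11, 21, 80, 82, 5, 33, 22])
rec_max([11, 21, 80, 82, 5, 33, 22]): compare 11 with rec_max([21, 80, 82, 5, 33, 22])
rec_max([21, 80, 82, 5, 33, 22]): compare 21 with rec_max([80, 82, 5, 33, 22])
rec_max([80, 82, 5, 33, 22]): compare 80 with rec_max([82, 5, 33, 22])
rec_max([82, 5, 33, 22]): compare 82 with rec_max([5, 33, 22])
rec_max([5, 33, 22]): compare 5 with rec_max([33, 22])
rec_max([33, 22]): compare 33 with rec_max([22])
rec_max([22]) = 22  (base case)
Compare 33 with 22 -> 33
Compare 5 with 33 -> 33
Compare 82 with 33 -> 82
Compare 80 with 82 -> 82
Compare 21 with 82 -> 82
Compare 11 with 82 -> 82
Compare 55 with 82 -> 82

82


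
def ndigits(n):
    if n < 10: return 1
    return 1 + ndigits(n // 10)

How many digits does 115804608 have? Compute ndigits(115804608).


ndigits(115804608) = 1 + ndigits(11580460)
ndigits(11580460) = 1 + ndigits(1158046)
ndigits(1158046) = 1 + ndigits(115804)
ndigits(115804) = 1 + ndigits(11580)
ndigits(11580) = 1 + ndigits(1158)
ndigits(1158) = 1 + ndigits(115)
ndigits(115) = 1 + ndigits(11)
ndigits(11) = 1 + ndigits(1)
ndigits(1) = 1  (base case: 1 < 10)
Unwinding: 1 + 1 + 1 + 1 + 1 + 1 + 1 + 1 + 1 = 9

9


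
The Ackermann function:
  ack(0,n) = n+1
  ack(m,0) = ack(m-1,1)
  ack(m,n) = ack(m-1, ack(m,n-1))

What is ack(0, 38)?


ack(0, 38) = 39
Result: ack(0, 38) = 39

39


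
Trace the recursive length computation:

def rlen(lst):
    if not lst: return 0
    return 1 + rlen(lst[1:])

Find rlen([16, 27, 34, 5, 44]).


rlen([16, 27, 34, 5, 44]) = 1 + rlen([27, 34, 5, 44])
rlen([27, 34, 5, 44]) = 1 + rlen([34, 5, 44])
rlen([34, 5, 44]) = 1 + rlen([5, 44])
rlen([5, 44]) = 1 + rlen([44])
rlen([44]) = 1 + rlen([])
rlen([]) = 0  (base case)
Unwinding: 1 + 1 + 1 + 1 + 1 + 0 = 5

5


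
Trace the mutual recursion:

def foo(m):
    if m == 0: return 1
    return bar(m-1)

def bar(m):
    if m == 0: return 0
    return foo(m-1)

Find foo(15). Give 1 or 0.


foo(15) = bar(14)
bar(14) = foo(13)
foo(13) = bar(12)
bar(12) = foo(11)
foo(11) = bar(10)
bar(10) = foo(9)
foo(9) = bar(8)
bar(8) = foo(7)
foo(7) = bar(6)
bar(6) = foo(5)
foo(5) = bar(4)
bar(4) = foo(3)
foo(3) = bar(2)
bar(2) = foo(1)
foo(1) = bar(0)
bar(0) = 0  (base case)
Result: 0

0


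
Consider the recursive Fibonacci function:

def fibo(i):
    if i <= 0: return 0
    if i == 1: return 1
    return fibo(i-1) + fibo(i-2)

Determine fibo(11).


Computing fibo(11) bottom-up:
fibo(0) = 0
fibo(1) = 1
fibo(2) = fibo(1) + fibo(0) = 1 + 0 = 1
fibo(3) = fibo(2) + fibo(1) = 1 + 1 = 2
fibo(4) = fibo(3) + fibo(2) = 2 + 1 = 3
fibo(5) = fibo(4) + fibo(3) = 3 + 2 = 5
fibo(6) = fibo(5) + fibo(4) = 5 + 3 = 8
fibo(7) = fibo(6) + fibo(5) = 8 + 5 = 13
fibo(8) = fibo(7) + fibo(6) = 13 + 8 = 21
fibo(9) = fibo(8) + fibo(7) = 21 + 13 = 34
fibo(10) = fibo(9) + fibo(8) = 34 + 21 = 55
fibo(11) = fibo(10) + fibo(9) = 55 + 34 = 89

89


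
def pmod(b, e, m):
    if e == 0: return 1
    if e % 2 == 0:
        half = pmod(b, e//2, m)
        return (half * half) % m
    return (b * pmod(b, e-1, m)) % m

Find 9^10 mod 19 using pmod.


pmod(9, 10, 19): e is even, compute pmod(9, 5, 19)
  pmod(9, 5, 19): e is odd, compute pmod(9, 4, 19)
    pmod(9, 4, 19): e is even, compute pmod(9, 2, 19)
      pmod(9, 2, 19): e is even, compute pmod(9, 1, 19)
        pmod(9, 1, 19): e is odd, compute pmod(9, 0, 19)
          pmod(9, 0, 19) = 1
        (9 * 1) % 19 = 9
      half=9, (9*9) % 19 = 5
    half=5, (5*5) % 19 = 6
  (9 * 6) % 19 = 16
half=16, (16*16) % 19 = 9

9


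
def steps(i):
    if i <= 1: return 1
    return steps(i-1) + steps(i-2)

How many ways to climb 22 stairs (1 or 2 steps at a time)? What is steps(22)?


Building up from base cases:
steps(0) = 1
steps(1) = 1
steps(2) = steps(1) + steps(0) = 1 + 1 = 2
steps(3) = steps(2) + steps(1) = 2 + 1 = 3
steps(4) = steps(3) + steps(2) = 3 + 2 = 5
steps(5) = steps(4) + steps(3) = 5 + 3 = 8
steps(6) = steps(5) + steps(4) = 8 + 5 = 13
steps(7) = steps(6) + steps(5) = 13 + 8 = 21
steps(8) = steps(7) + steps(6) = 21 + 13 = 34
steps(9) = steps(8) + steps(7) = 34 + 21 = 55
steps(10) = steps(9) + steps(8) = 55 + 34 = 89
steps(11) = steps(10) + steps(9) = 89 + 55 = 144
steps(12) = steps(11) + steps(10) = 144 + 89 = 233
steps(13) = steps(12) + steps(11) = 233 + 144 = 377
steps(14) = steps(13) + steps(12) = 377 + 233 = 610
steps(15) = steps(14) + steps(13) = 610 + 377 = 987
steps(16) = steps(15) + steps(14) = 987 + 610 = 1597
steps(17) = steps(16) + steps(15) = 1597 + 987 = 2584
steps(18) = steps(17) + steps(16) = 2584 + 1597 = 4181
steps(19) = steps(18) + steps(17) = 4181 + 2584 = 6765
steps(20) = steps(19) + steps(18) = 6765 + 4181 = 10946
steps(21) = steps(20) + steps(19) = 10946 + 6765 = 17711
steps(22) = steps(21) + steps(20) = 17711 + 10946 = 28657

28657


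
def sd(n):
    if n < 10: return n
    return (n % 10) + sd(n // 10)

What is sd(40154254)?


sd(40154254) = 4 + sd(4015425)
sd(4015425) = 5 + sd(401542)
sd(401542) = 2 + sd(40154)
sd(40154) = 4 + sd(4015)
sd(4015) = 5 + sd(401)
sd(401) = 1 + sd(40)
sd(40) = 0 + sd(4)
sd(4) = 4  (base case)
Total: 4 + 5 + 2 + 4 + 5 + 1 + 0 + 4 = 25

25


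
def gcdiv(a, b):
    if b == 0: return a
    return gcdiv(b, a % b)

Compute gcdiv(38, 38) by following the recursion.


gcdiv(38, 38) = gcdiv(38, 0)
gcdiv(38, 0) = 38  (base case)

38


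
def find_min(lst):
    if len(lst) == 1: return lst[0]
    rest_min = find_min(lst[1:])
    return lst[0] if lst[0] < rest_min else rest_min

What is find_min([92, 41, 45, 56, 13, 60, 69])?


find_min([92, 41, 45, 56, 13, 60, 69]): compare 92 with find_min([41, 45, 56, 13, 60, 69])
find_min([41, 45, 56, 13, 60, 69]): compare 41 with find_min([45, 56, 13, 60, 69])
find_min([45, 56, 13, 60, 69]): compare 45 with find_min([56, 13, 60, 69])
find_min([56, 13, 60, 69]): compare 56 with find_min([13, 60, 69])
find_min([13, 60, 69]): compare 13 with find_min([60, 69])
find_min([60, 69]): compare 60 with find_min([69])
find_min([69]) = 69  (base case)
Compare 60 with 69 -> 60
Compare 13 with 60 -> 13
Compare 56 with 13 -> 13
Compare 45 with 13 -> 13
Compare 41 with 13 -> 13
Compare 92 with 13 -> 13

13


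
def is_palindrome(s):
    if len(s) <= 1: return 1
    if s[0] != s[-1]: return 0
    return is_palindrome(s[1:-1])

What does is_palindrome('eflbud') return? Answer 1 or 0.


is_palindrome('eflbud'): s[0]='e' != s[-1]='d' -> return 0
Result: 0 (not a palindrome)

0


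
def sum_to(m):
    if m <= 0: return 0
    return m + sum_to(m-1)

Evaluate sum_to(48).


sum_to(48)
= 48 + 47 + 46 + 45 + 44 + 43 + 42 + 41 + 40 + 39 + 38 + 37 + 36 + 35 + 34 + 33 + 32 + 31 + 30 + 29 + 28 + 27 + 26 + 25 + 24 + 23 + 22 + 21 + 20 + 19 + 18 + 17 + 16 + 15 + 14 + 13 + 12 + 11 + 10 + 9 + 8 + 7 + 6 + 5 + 4 + 3 + 2 + 1 + sum_to(0)
= 48 + 47 + 46 + 45 + 44 + 43 + 42 + 41 + 40 + 39 + 38 + 37 + 36 + 35 + 34 + 33 + 32 + 31 + 30 + 29 + 28 + 27 + 26 + 25 + 24 + 23 + 22 + 21 + 20 + 19 + 18 + 17 + 16 + 15 + 14 + 13 + 12 + 11 + 10 + 9 + 8 + 7 + 6 + 5 + 4 + 3 + 2 + 1 + 0
= 1176

1176


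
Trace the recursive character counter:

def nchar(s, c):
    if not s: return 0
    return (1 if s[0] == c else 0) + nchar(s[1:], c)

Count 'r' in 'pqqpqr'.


s[0]='p' != 'r' -> 0
s[0]='q' != 'r' -> 0
s[0]='q' != 'r' -> 0
s[0]='p' != 'r' -> 0
s[0]='q' != 'r' -> 0
s[0]='r' == 'r' -> 1
Sum: 0 + 0 + 0 + 0 + 0 + 1 = 1

1


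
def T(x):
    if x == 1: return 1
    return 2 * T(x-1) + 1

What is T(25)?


T(25) = 2 * T(24) + 1
T(24) = 2 * T(23) + 1
T(23) = 2 * T(22) + 1
T(22) = 2 * T(21) + 1
T(21) = 2 * T(20) + 1
T(20) = 2 * T(19) + 1
T(19) = 2 * T(18) + 1
T(18) = 2 * T(17) + 1
T(17) = 2 * T(16) + 1
T(16) = 2 * T(15) + 1
T(15) = 2 * T(14) + 1
T(14) = 2 * T(13) + 1
T(13) = 2 * T(12) + 1
T(12) = 2 * T(11) + 1
T(11) = 2 * T(10) + 1
T(10) = 2 * T(9) + 1
T(9) = 2 * T(8) + 1
T(8) = 2 * T(7) + 1
T(7) = 2 * T(6) + 1
T(6) = 2 * T(5) + 1
T(5) = 2 * T(4) + 1
T(4) = 2 * T(3) + 1
T(3) = 2 * T(2) + 1
T(2) = 2 * T(1) + 1
T(1) = 1  (base case)
T(2) = 2 * 1 + 1 = 3
T(3) = 2 * 3 + 1 = 7
T(4) = 2 * 7 + 1 = 15
T(5) = 2 * 15 + 1 = 31
T(6) = 2 * 31 + 1 = 63
T(7) = 2 * 63 + 1 = 127
T(8) = 2 * 127 + 1 = 255
T(9) = 2 * 255 + 1 = 511
T(10) = 2 * 511 + 1 = 1023
T(11) = 2 * 1023 + 1 = 2047
T(12) = 2 * 2047 + 1 = 4095
T(13) = 2 * 4095 + 1 = 8191
T(14) = 2 * 8191 + 1 = 16383
T(15) = 2 * 16383 + 1 = 32767
T(16) = 2 * 32767 + 1 = 65535
T(17) = 2 * 65535 + 1 = 131071
T(18) = 2 * 131071 + 1 = 262143
T(19) = 2 * 262143 + 1 = 524287
T(20) = 2 * 524287 + 1 = 1048575
T(21) = 2 * 1048575 + 1 = 2097151
T(22) = 2 * 2097151 + 1 = 4194303
T(23) = 2 * 4194303 + 1 = 8388607
T(24) = 2 * 8388607 + 1 = 16777215
T(25) = 2 * 16777215 + 1 = 33554431

33554431


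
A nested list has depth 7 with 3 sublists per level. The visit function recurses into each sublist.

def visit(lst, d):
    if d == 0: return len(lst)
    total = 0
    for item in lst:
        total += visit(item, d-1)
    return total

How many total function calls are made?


At depth 0 (root): 1 call
At depth 1: each of 1 parents calls visit on 3 children = 3 calls
At depth 2: each of 3 parents calls visit on 3 children = 9 calls
At depth 3: each of 9 parents calls visit on 3 children = 27 calls
At depth 4: each of 27 parents calls visit on 3 children = 81 calls
At depth 5: each of 81 parents calls visit on 3 children = 243 calls
At depth 6: each of 243 parents calls visit on 3 children = 729 calls
At depth 7: each of 729 parents calls visit on 3 children = 2187 calls
Total: 1 + 3 + 9 + 27 + 81 + 243 + 729 + 2187 = 3280

3280


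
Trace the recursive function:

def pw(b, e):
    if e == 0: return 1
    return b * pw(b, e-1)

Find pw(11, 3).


pw(11, 3)
= 11 * pw(11, 2)
= 11 * 11 * pw(11, 1)
= 11 * 11 * 11 * pw(11, 0)
= 11 * 11 * 11 * 1
= 1331

1331


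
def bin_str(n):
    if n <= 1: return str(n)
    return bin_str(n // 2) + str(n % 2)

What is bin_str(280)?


bin_str(280) = bin_str(140) + '0'
bin_str(140) = bin_str(70) + '0'
bin_str(70) = bin_str(35) + '0'
bin_str(35) = bin_str(17) + '1'
bin_str(17) = bin_str(8) + '1'
bin_str(8) = bin_str(4) + '0'
bin_str(4) = bin_str(2) + '0'
bin_str(2) = bin_str(1) + '0'
bin_str(1) = '1'  (base case)
Concatenating: '1' + '0' + '0' + '0' + '1' + '1' + '0' + '0' + '0' = '100011000'

100011000


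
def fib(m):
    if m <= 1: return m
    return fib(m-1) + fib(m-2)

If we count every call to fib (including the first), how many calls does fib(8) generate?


Let C(n) = total calls for fib(n)
C(0) = 1, C(1) = 1
C(2) = 1 + C(1) + C(0) = 1 + 1 + 1 = 3
C(3) = 1 + C(2) + C(1) = 1 + 3 + 1 = 5
C(4) = 1 + C(3) + C(2) = 1 + 5 + 3 = 9
C(5) = 1 + C(4) + C(3) = 1 + 9 + 5 = 15
C(6) = 1 + C(5) + C(4) = 1 + 15 + 9 = 25
C(7) = 1 + C(6) + C(5) = 1 + 25 + 15 = 41
C(8) = 1 + C(7) + C(6) = 1 + 41 + 25 = 67

67


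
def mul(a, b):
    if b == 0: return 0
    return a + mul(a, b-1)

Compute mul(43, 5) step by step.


mul(43, 5) = 43 + mul(43, 4)
mul(43, 4) = 43 + mul(43, 3)
mul(43, 3) = 43 + mul(43, 2)
mul(43, 2) = 43 + mul(43, 1)
mul(43, 1) = 43 + mul(43, 0)
mul(43, 0) = 0  (base case)
Total: 43 + 43 + 43 + 43 + 43 + 0 = 215

215


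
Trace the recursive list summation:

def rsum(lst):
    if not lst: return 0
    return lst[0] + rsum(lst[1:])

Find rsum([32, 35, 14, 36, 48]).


rsum([32, 35, 14, 36, 48]) = 32 + rsum([35, 14, 36, 48])
rsum([35, 14, 36, 48]) = 35 + rsum([14, 36, 48])
rsum([14, 36, 48]) = 14 + rsum([36, 48])
rsum([36, 48]) = 36 + rsum([48])
rsum([48]) = 48 + rsum([])
rsum([]) = 0  (base case)
Total: 32 + 35 + 14 + 36 + 48 + 0 = 165

165


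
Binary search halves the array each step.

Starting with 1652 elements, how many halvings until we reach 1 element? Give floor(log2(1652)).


1652 / 2 = 826
826 / 2 = 413
413 / 2 = 206
206 / 2 = 103
103 / 2 = 51
51 / 2 = 25
25 / 2 = 12
12 / 2 = 6
6 / 2 = 3
3 / 2 = 1
Reached 1 after 10 halvings

10


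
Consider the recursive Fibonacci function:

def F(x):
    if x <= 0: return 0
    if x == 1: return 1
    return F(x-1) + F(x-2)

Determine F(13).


Computing F(13) bottom-up:
F(0) = 0
F(1) = 1
F(2) = F(1) + F(0) = 1 + 0 = 1
F(3) = F(2) + F(1) = 1 + 1 = 2
F(4) = F(3) + F(2) = 2 + 1 = 3
F(5) = F(4) + F(3) = 3 + 2 = 5
F(6) = F(5) + F(4) = 5 + 3 = 8
F(7) = F(6) + F(5) = 8 + 5 = 13
F(8) = F(7) + F(6) = 13 + 8 = 21
F(9) = F(8) + F(7) = 21 + 13 = 34
F(10) = F(9) + F(8) = 34 + 21 = 55
F(11) = F(10) + F(9) = 55 + 34 = 89
F(12) = F(11) + F(10) = 89 + 55 = 144
F(13) = F(12) + F(11) = 144 + 89 = 233

233


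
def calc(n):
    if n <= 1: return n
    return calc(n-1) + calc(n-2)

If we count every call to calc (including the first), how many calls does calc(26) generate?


Let C(n) = total calls for calc(n)
C(0) = 1, C(1) = 1
C(2) = 1 + C(1) + C(0) = 1 + 1 + 1 = 3
C(3) = 1 + C(2) + C(1) = 1 + 3 + 1 = 5
C(4) = 1 + C(3) + C(2) = 1 + 5 + 3 = 9
C(5) = 1 + C(4) + C(3) = 1 + 9 + 5 = 15
C(6) = 1 + C(5) + C(4) = 1 + 15 + 9 = 25
C(7) = 1 + C(6) + C(5) = 1 + 25 + 15 = 41
C(8) = 1 + C(7) + C(6) = 1 + 41 + 25 = 67
C(9) = 1 + C(8) + C(7) = 1 + 67 + 41 = 109
C(10) = 1 + C(9) + C(8) = 1 + 109 + 67 = 177
C(11) = 1 + C(10) + C(9) = 1 + 177 + 109 = 287
C(12) = 1 + C(11) + C(10) = 1 + 287 + 177 = 465
C(13) = 1 + C(12) + C(11) = 1 + 465 + 287 = 753
C(14) = 1 + C(13) + C(12) = 1 + 753 + 465 = 1219
C(15) = 1 + C(14) + C(13) = 1 + 1219 + 753 = 1973
C(16) = 1 + C(15) + C(14) = 1 + 1973 + 1219 = 3193
C(17) = 1 + C(16) + C(15) = 1 + 3193 + 1973 = 5167
C(18) = 1 + C(17) + C(16) = 1 + 5167 + 3193 = 8361
C(19) = 1 + C(18) + C(17) = 1 + 8361 + 5167 = 13529
C(20) = 1 + C(19) + C(18) = 1 + 13529 + 8361 = 21891
C(21) = 1 + C(20) + C(19) = 1 + 21891 + 13529 = 35421
C(22) = 1 + C(21) + C(20) = 1 + 35421 + 21891 = 57313
C(23) = 1 + C(22) + C(21) = 1 + 57313 + 35421 = 92735
C(24) = 1 + C(23) + C(22) = 1 + 92735 + 57313 = 150049
C(25) = 1 + C(24) + C(23) = 1 + 150049 + 92735 = 242785
C(26) = 1 + C(25) + C(24) = 1 + 242785 + 150049 = 392835

392835


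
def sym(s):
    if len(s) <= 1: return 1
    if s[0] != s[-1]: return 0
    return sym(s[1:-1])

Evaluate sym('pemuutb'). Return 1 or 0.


sym('pemuutb'): s[0]='p' != s[-1]='b' -> return 0
Result: 0 (not a palindrome)

0


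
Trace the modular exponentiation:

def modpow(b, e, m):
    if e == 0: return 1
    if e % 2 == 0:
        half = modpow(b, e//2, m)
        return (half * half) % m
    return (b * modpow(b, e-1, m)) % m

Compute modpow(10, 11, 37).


modpow(10, 11, 37): e is odd, compute modpow(10, 10, 37)
  modpow(10, 10, 37): e is even, compute modpow(10, 5, 37)
    modpow(10, 5, 37): e is odd, compute modpow(10, 4, 37)
      modpow(10, 4, 37): e is even, compute modpow(10, 2, 37)
        modpow(10, 2, 37): e is even, compute modpow(10, 1, 37)
          modpow(10, 1, 37): e is odd, compute modpow(10, 0, 37)
          modpow(10, 0, 37) = 1
          (10 * 1) % 37 = 10
        half=10, (10*10) % 37 = 26
      half=26, (26*26) % 37 = 10
    (10 * 10) % 37 = 26
  half=26, (26*26) % 37 = 10
(10 * 10) % 37 = 26

26


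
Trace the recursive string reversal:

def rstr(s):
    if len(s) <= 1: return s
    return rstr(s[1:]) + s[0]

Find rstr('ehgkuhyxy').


rstr('ehgkuhyxy') = rstr('hgkuhyxy') + 'e'
rstr('hgkuhyxy') = rstr('gkuhyxy') + 'h'
rstr('gkuhyxy') = rstr('kuhyxy') + 'g'
rstr('kuhyxy') = rstr('uhyxy') + 'k'
rstr('uhyxy') = rstr('hyxy') + 'u'
rstr('hyxy') = rstr('yxy') + 'h'
rstr('yxy') = rstr('xy') + 'y'
rstr('xy') = rstr('y') + 'x'
rstr('y') = 'y'  (base case)
Concatenating: 'y' + 'x' + 'y' + 'h' + 'u' + 'k' + 'g' + 'h' + 'e' = 'yxyhukghe'

yxyhukghe


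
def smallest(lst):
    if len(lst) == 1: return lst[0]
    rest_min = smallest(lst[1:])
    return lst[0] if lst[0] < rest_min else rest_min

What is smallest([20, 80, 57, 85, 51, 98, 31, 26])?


smallest([20, 80, 57, 85, 51, 98, 31, 26]): compare 20 with smallest([80, 57, 85, 51, 98, 31, 26])
smallest([80, 57, 85, 51, 98, 31, 26]): compare 80 with smallest([57, 85, 51, 98, 31, 26])
smallest([57, 85, 51, 98, 31, 26]): compare 57 with smallest([85, 51, 98, 31, 26])
smallest([85, 51, 98, 31, 26]): compare 85 with smallest([51, 98, 31, 26])
smallest([51, 98, 31, 26]): compare 51 with smallest([98, 31, 26])
smallest([98, 31, 26]): compare 98 with smallest([31, 26])
smallest([31, 26]): compare 31 with smallest([26])
smallest([26]) = 26  (base case)
Compare 31 with 26 -> 26
Compare 98 with 26 -> 26
Compare 51 with 26 -> 26
Compare 85 with 26 -> 26
Compare 57 with 26 -> 26
Compare 80 with 26 -> 26
Compare 20 with 26 -> 20

20


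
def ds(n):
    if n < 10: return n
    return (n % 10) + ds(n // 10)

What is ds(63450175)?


ds(63450175) = 5 + ds(6345017)
ds(6345017) = 7 + ds(634501)
ds(634501) = 1 + ds(63450)
ds(63450) = 0 + ds(6345)
ds(6345) = 5 + ds(634)
ds(634) = 4 + ds(63)
ds(63) = 3 + ds(6)
ds(6) = 6  (base case)
Total: 5 + 7 + 1 + 0 + 5 + 4 + 3 + 6 = 31

31


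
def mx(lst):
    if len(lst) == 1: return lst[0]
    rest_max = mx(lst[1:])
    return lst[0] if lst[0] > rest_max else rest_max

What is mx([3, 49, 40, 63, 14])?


mx([3, 49, 40, 63, 14]): compare 3 with mx([49, 40, 63, 14])
mx([49, 40, 63, 14]): compare 49 with mx([40, 63, 14])
mx([40, 63, 14]): compare 40 with mx([63, 14])
mx([63, 14]): compare 63 with mx([14])
mx([14]) = 14  (base case)
Compare 63 with 14 -> 63
Compare 40 with 63 -> 63
Compare 49 with 63 -> 63
Compare 3 with 63 -> 63

63


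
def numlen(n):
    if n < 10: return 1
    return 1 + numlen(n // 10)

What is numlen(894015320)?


numlen(894015320) = 1 + numlen(89401532)
numlen(89401532) = 1 + numlen(8940153)
numlen(8940153) = 1 + numlen(894015)
numlen(894015) = 1 + numlen(89401)
numlen(89401) = 1 + numlen(8940)
numlen(8940) = 1 + numlen(894)
numlen(894) = 1 + numlen(89)
numlen(89) = 1 + numlen(8)
numlen(8) = 1  (base case: 8 < 10)
Unwinding: 1 + 1 + 1 + 1 + 1 + 1 + 1 + 1 + 1 = 9

9


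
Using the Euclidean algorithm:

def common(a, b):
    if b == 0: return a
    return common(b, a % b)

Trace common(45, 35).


common(45, 35) = common(35, 10)
common(35, 10) = common(10, 5)
common(10, 5) = common(5, 0)
common(5, 0) = 5  (base case)

5


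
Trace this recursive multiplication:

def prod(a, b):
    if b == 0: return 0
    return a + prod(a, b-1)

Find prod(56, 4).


prod(56, 4) = 56 + prod(56, 3)
prod(56, 3) = 56 + prod(56, 2)
prod(56, 2) = 56 + prod(56, 1)
prod(56, 1) = 56 + prod(56, 0)
prod(56, 0) = 0  (base case)
Total: 56 + 56 + 56 + 56 + 0 = 224

224


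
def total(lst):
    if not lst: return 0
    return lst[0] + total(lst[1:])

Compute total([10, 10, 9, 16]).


total([10, 10, 9, 16]) = 10 + total([10, 9, 16])
total([10, 9, 16]) = 10 + total([9, 16])
total([9, 16]) = 9 + total([16])
total([16]) = 16 + total([])
total([]) = 0  (base case)
Total: 10 + 10 + 9 + 16 + 0 = 45

45


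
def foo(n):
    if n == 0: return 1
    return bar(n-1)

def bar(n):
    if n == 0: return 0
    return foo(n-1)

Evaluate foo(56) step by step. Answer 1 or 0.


foo(56) = bar(55)
bar(55) = foo(54)
foo(54) = bar(53)
bar(53) = foo(52)
foo(52) = bar(51)
bar(51) = foo(50)
foo(50) = bar(49)
bar(49) = foo(48)
foo(48) = bar(47)
bar(47) = foo(46)
foo(46) = bar(45)
bar(45) = foo(44)
foo(44) = bar(43)
bar(43) = foo(42)
foo(42) = bar(41)
bar(41) = foo(40)
foo(40) = bar(39)
bar(39) = foo(38)
foo(38) = bar(37)
bar(37) = foo(36)
foo(36) = bar(35)
bar(35) = foo(34)
foo(34) = bar(33)
bar(33) = foo(32)
foo(32) = bar(31)
bar(31) = foo(30)
foo(30) = bar(29)
bar(29) = foo(28)
foo(28) = bar(27)
bar(27) = foo(26)
foo(26) = bar(25)
bar(25) = foo(24)
foo(24) = bar(23)
bar(23) = foo(22)
foo(22) = bar(21)
bar(21) = foo(20)
foo(20) = bar(19)
bar(19) = foo(18)
foo(18) = bar(17)
bar(17) = foo(16)
foo(16) = bar(15)
bar(15) = foo(14)
foo(14) = bar(13)
bar(13) = foo(12)
foo(12) = bar(11)
bar(11) = foo(10)
foo(10) = bar(9)
bar(9) = foo(8)
foo(8) = bar(7)
bar(7) = foo(6)
foo(6) = bar(5)
bar(5) = foo(4)
foo(4) = bar(3)
bar(3) = foo(2)
foo(2) = bar(1)
bar(1) = foo(0)
foo(0) = 1  (base case)
Result: 1

1


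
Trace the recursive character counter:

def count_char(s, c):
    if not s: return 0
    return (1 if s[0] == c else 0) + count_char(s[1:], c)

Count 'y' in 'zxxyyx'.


s[0]='z' != 'y' -> 0
s[0]='x' != 'y' -> 0
s[0]='x' != 'y' -> 0
s[0]='y' == 'y' -> 1
s[0]='y' == 'y' -> 1
s[0]='x' != 'y' -> 0
Sum: 0 + 0 + 0 + 1 + 1 + 0 = 2

2


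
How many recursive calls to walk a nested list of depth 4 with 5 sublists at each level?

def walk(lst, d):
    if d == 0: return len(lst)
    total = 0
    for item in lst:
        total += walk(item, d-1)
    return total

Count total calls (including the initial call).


At depth 0 (root): 1 call
At depth 1: each of 1 parents calls walk on 5 children = 5 calls
At depth 2: each of 5 parents calls walk on 5 children = 25 calls
At depth 3: each of 25 parents calls walk on 5 children = 125 calls
At depth 4: each of 125 parents calls walk on 5 children = 625 calls
Total: 1 + 5 + 25 + 125 + 625 = 781

781


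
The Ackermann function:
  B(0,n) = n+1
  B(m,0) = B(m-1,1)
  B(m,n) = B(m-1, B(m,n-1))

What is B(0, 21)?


B(0, 21) = 22
Result: B(0, 21) = 22

22


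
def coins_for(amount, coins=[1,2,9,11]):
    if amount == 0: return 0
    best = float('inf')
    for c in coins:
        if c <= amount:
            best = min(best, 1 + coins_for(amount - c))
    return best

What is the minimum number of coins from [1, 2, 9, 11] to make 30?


Building up with DP:
coins_for(0) = 0
coins_for(1) = min(1+coins_for(0)=1+0=1) = 1
coins_for(2) = min(1+coins_for(1)=1+1=2, 1+coins_for(0)=1+0=1) = 1
coins_for(3) = min(1+coins_for(2)=1+1=2, 1+coins_for(1)=1+1=2) = 2
coins_for(4) = min(1+coins_for(3)=1+2=3, 1+coins_for(2)=1+1=2) = 2
coins_for(5) = min(1+coins_for(4)=1+2=3, 1+coins_for(3)=1+2=3) = 3
coins_for(6) = min(1+coins_for(5)=1+3=4, 1+coins_for(4)=1+2=3) = 3
coins_for(7) = min(1+coins_for(6)=1+3=4, 1+coins_for(5)=1+3=4) = 4
coins_for(8) = min(1+coins_for(7)=1+4=5, 1+coins_for(6)=1+3=4) = 4
coins_for(9) = min(1+coins_for(8)=1+4=5, 1+coins_for(7)=1+4=5, 1+coins_for(0)=1+0=1) = 1
coins_for(10) = min(1+coins_for(9)=1+1=2, 1+coins_for(8)=1+4=5, 1+coins_for(1)=1+1=2) = 2
coins_for(11) = min(1+coins_for(10)=1+2=3, 1+coins_for(9)=1+1=2, 1+coins_for(2)=1+1=2, 1+coins_for(0)=1+0=1) = 1
coins_for(12) = min(1+coins_for(11)=1+1=2, 1+coins_for(10)=1+2=3, 1+coins_for(3)=1+2=3, 1+coins_for(1)=1+1=2) = 2
coins_for(13) = min(1+coins_for(12)=1+2=3, 1+coins_for(11)=1+1=2, 1+coins_for(4)=1+2=3, 1+coins_for(2)=1+1=2) = 2
coins_for(14) = min(1+coins_for(13)=1+2=3, 1+coins_for(12)=1+2=3, 1+coins_for(5)=1+3=4, 1+coins_for(3)=1+2=3) = 3
coins_for(15) = min(1+coins_for(14)=1+3=4, 1+coins_for(13)=1+2=3, 1+coins_for(6)=1+3=4, 1+coins_for(4)=1+2=3) = 3
coins_for(16) = min(1+coins_for(15)=1+3=4, 1+coins_for(14)=1+3=4, 1+coins_for(7)=1+4=5, 1+coins_for(5)=1+3=4) = 4
coins_for(17) = min(1+coins_for(16)=1+4=5, 1+coins_for(15)=1+3=4, 1+coins_for(8)=1+4=5, 1+coins_for(6)=1+3=4) = 4
coins_for(18) = min(1+coins_for(17)=1+4=5, 1+coins_for(16)=1+4=5, 1+coins_for(9)=1+1=2, 1+coins_for(7)=1+4=5) = 2
coins_for(19) = min(1+coins_for(18)=1+2=3, 1+coins_for(17)=1+4=5, 1+coins_for(10)=1+2=3, 1+coins_for(8)=1+4=5) = 3
coins_for(20) = min(1+coins_for(19)=1+3=4, 1+coins_for(18)=1+2=3, 1+coins_for(11)=1+1=2, 1+coins_for(9)=1+1=2) = 2
coins_for(21) = min(1+coins_for(20)=1+2=3, 1+coins_for(19)=1+3=4, 1+coins_for(12)=1+2=3, 1+coins_for(10)=1+2=3) = 3
coins_for(22) = min(1+coins_for(21)=1+3=4, 1+coins_for(20)=1+2=3, 1+coins_for(13)=1+2=3, 1+coins_for(11)=1+1=2) = 2
coins_for(23) = min(1+coins_for(22)=1+2=3, 1+coins_for(21)=1+3=4, 1+coins_for(14)=1+3=4, 1+coins_for(12)=1+2=3) = 3
coins_for(24) = min(1+coins_for(23)=1+3=4, 1+coins_for(22)=1+2=3, 1+coins_for(15)=1+3=4, 1+coins_for(13)=1+2=3) = 3
coins_for(25) = min(1+coins_for(24)=1+3=4, 1+coins_for(23)=1+3=4, 1+coins_for(16)=1+4=5, 1+coins_for(14)=1+3=4) = 4
coins_for(26) = min(1+coins_for(25)=1+4=5, 1+coins_for(24)=1+3=4, 1+coins_for(17)=1+4=5, 1+coins_for(15)=1+3=4) = 4
coins_for(27) = min(1+coins_for(26)=1+4=5, 1+coins_for(25)=1+4=5, 1+coins_for(18)=1+2=3, 1+coins_for(16)=1+4=5) = 3
coins_for(28) = min(1+coins_for(27)=1+3=4, 1+coins_for(26)=1+4=5, 1+coins_for(19)=1+3=4, 1+coins_for(17)=1+4=5) = 4
coins_for(29) = min(1+coins_for(28)=1+4=5, 1+coins_for(27)=1+3=4, 1+coins_for(20)=1+2=3, 1+coins_for(18)=1+2=3) = 3
coins_for(30) = min(1+coins_for(29)=1+3=4, 1+coins_for(28)=1+4=5, 1+coins_for(21)=1+3=4, 1+coins_for(19)=1+3=4) = 4

4


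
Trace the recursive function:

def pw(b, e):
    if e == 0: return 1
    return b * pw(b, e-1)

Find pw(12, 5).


pw(12, 5)
= 12 * pw(12, 4)
= 12 * 12 * pw(12, 3)
= 12 * 12 * 12 * pw(12, 2)
= 12 * 12 * 12 * 12 * pw(12, 1)
= 12 * 12 * 12 * 12 * 12 * pw(12, 0)
= 12 * 12 * 12 * 12 * 12 * 1
= 248832

248832


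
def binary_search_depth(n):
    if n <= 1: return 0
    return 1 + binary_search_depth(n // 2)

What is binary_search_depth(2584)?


2584 / 2 = 1292
1292 / 2 = 646
646 / 2 = 323
323 / 2 = 161
161 / 2 = 80
80 / 2 = 40
40 / 2 = 20
20 / 2 = 10
10 / 2 = 5
5 / 2 = 2
2 / 2 = 1
Reached 1 after 11 halvings

11


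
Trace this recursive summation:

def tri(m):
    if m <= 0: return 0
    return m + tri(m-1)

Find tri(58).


tri(58)
= 58 + 57 + 56 + 55 + 54 + 53 + 52 + 51 + 50 + 49 + 48 + 47 + 46 + 45 + 44 + 43 + 42 + 41 + 40 + 39 + 38 + 37 + 36 + 35 + 34 + 33 + 32 + 31 + 30 + 29 + 28 + 27 + 26 + 25 + 24 + 23 + 22 + 21 + 20 + 19 + 18 + 17 + 16 + 15 + 14 + 13 + 12 + 11 + 10 + 9 + 8 + 7 + 6 + 5 + 4 + 3 + 2 + 1 + tri(0)
= 58 + 57 + 56 + 55 + 54 + 53 + 52 + 51 + 50 + 49 + 48 + 47 + 46 + 45 + 44 + 43 + 42 + 41 + 40 + 39 + 38 + 37 + 36 + 35 + 34 + 33 + 32 + 31 + 30 + 29 + 28 + 27 + 26 + 25 + 24 + 23 + 22 + 21 + 20 + 19 + 18 + 17 + 16 + 15 + 14 + 13 + 12 + 11 + 10 + 9 + 8 + 7 + 6 + 5 + 4 + 3 + 2 + 1 + 0
= 1711

1711


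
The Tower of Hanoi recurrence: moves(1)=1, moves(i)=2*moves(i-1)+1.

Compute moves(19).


moves(19) = 2 * moves(18) + 1
moves(18) = 2 * moves(17) + 1
moves(17) = 2 * moves(16) + 1
moves(16) = 2 * moves(15) + 1
moves(15) = 2 * moves(14) + 1
moves(14) = 2 * moves(13) + 1
moves(13) = 2 * moves(12) + 1
moves(12) = 2 * moves(11) + 1
moves(11) = 2 * moves(10) + 1
moves(10) = 2 * moves(9) + 1
moves(9) = 2 * moves(8) + 1
moves(8) = 2 * moves(7) + 1
moves(7) = 2 * moves(6) + 1
moves(6) = 2 * moves(5) + 1
moves(5) = 2 * moves(4) + 1
moves(4) = 2 * moves(3) + 1
moves(3) = 2 * moves(2) + 1
moves(2) = 2 * moves(1) + 1
moves(1) = 1  (base case)
moves(2) = 2 * 1 + 1 = 3
moves(3) = 2 * 3 + 1 = 7
moves(4) = 2 * 7 + 1 = 15
moves(5) = 2 * 15 + 1 = 31
moves(6) = 2 * 31 + 1 = 63
moves(7) = 2 * 63 + 1 = 127
moves(8) = 2 * 127 + 1 = 255
moves(9) = 2 * 255 + 1 = 511
moves(10) = 2 * 511 + 1 = 1023
moves(11) = 2 * 1023 + 1 = 2047
moves(12) = 2 * 2047 + 1 = 4095
moves(13) = 2 * 4095 + 1 = 8191
moves(14) = 2 * 8191 + 1 = 16383
moves(15) = 2 * 16383 + 1 = 32767
moves(16) = 2 * 32767 + 1 = 65535
moves(17) = 2 * 65535 + 1 = 131071
moves(18) = 2 * 131071 + 1 = 262143
moves(19) = 2 * 262143 + 1 = 524287

524287


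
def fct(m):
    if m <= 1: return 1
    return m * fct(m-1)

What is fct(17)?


fct(17)
= 17 * fct(16)
= 17 * 16 * fct(15)
= 17 * 16 * 15 * fct(14)
= 17 * 16 * 15 * 14 * fct(13)
= 17 * 16 * 15 * 14 * 13 * fct(12)
= 17 * 16 * 15 * 14 * 13 * 12 * fct(11)
= 17 * 16 * 15 * 14 * 13 * 12 * 11 * fct(10)
= 17 * 16 * 15 * 14 * 13 * 12 * 11 * 10 * fct(9)
= 17 * 16 * 15 * 14 * 13 * 12 * 11 * 10 * 9 * fct(8)
= 17 * 16 * 15 * 14 * 13 * 12 * 11 * 10 * 9 * 8 * fct(7)
= 17 * 16 * 15 * 14 * 13 * 12 * 11 * 10 * 9 * 8 * 7 * fct(6)
= 17 * 16 * 15 * 14 * 13 * 12 * 11 * 10 * 9 * 8 * 7 * 6 * fct(5)
= 17 * 16 * 15 * 14 * 13 * 12 * 11 * 10 * 9 * 8 * 7 * 6 * 5 * fct(4)
= 17 * 16 * 15 * 14 * 13 * 12 * 11 * 10 * 9 * 8 * 7 * 6 * 5 * 4 * fct(3)
= 17 * 16 * 15 * 14 * 13 * 12 * 11 * 10 * 9 * 8 * 7 * 6 * 5 * 4 * 3 * fct(2)
= 17 * 16 * 15 * 14 * 13 * 12 * 11 * 10 * 9 * 8 * 7 * 6 * 5 * 4 * 3 * 2 * fct(1)
= 17 * 16 * 15 * 14 * 13 * 12 * 11 * 10 * 9 * 8 * 7 * 6 * 5 * 4 * 3 * 2 * 1
= 355687428096000

355687428096000


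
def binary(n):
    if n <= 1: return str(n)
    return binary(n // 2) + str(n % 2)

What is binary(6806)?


binary(6806) = binary(3403) + '0'
binary(3403) = binary(1701) + '1'
binary(1701) = binary(850) + '1'
binary(850) = binary(425) + '0'
binary(425) = binary(212) + '1'
binary(212) = binary(106) + '0'
binary(106) = binary(53) + '0'
binary(53) = binary(26) + '1'
binary(26) = binary(13) + '0'
binary(13) = binary(6) + '1'
binary(6) = binary(3) + '0'
binary(3) = binary(1) + '1'
binary(1) = '1'  (base case)
Concatenating: '1' + '1' + '0' + '1' + '0' + '1' + '0' + '0' + '1' + '0' + '1' + '1' + '0' = '1101010010110'

1101010010110


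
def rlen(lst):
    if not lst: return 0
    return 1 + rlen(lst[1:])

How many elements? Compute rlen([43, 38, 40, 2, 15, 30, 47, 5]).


rlen([43, 38, 40, 2, 15, 30, 47, 5]) = 1 + rlen([38, 40, 2, 15, 30, 47, 5])
rlen([38, 40, 2, 15, 30, 47, 5]) = 1 + rlen([40, 2, 15, 30, 47, 5])
rlen([40, 2, 15, 30, 47, 5]) = 1 + rlen([2, 15, 30, 47, 5])
rlen([2, 15, 30, 47, 5]) = 1 + rlen([15, 30, 47, 5])
rlen([15, 30, 47, 5]) = 1 + rlen([30, 47, 5])
rlen([30, 47, 5]) = 1 + rlen([47, 5])
rlen([47, 5]) = 1 + rlen([5])
rlen([5]) = 1 + rlen([])
rlen([]) = 0  (base case)
Unwinding: 1 + 1 + 1 + 1 + 1 + 1 + 1 + 1 + 0 = 8

8


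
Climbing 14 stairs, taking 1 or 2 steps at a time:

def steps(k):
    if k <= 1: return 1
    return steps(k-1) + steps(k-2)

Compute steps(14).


Building up from base cases:
steps(0) = 1
steps(1) = 1
steps(2) = steps(1) + steps(0) = 1 + 1 = 2
steps(3) = steps(2) + steps(1) = 2 + 1 = 3
steps(4) = steps(3) + steps(2) = 3 + 2 = 5
steps(5) = steps(4) + steps(3) = 5 + 3 = 8
steps(6) = steps(5) + steps(4) = 8 + 5 = 13
steps(7) = steps(6) + steps(5) = 13 + 8 = 21
steps(8) = steps(7) + steps(6) = 21 + 13 = 34
steps(9) = steps(8) + steps(7) = 34 + 21 = 55
steps(10) = steps(9) + steps(8) = 55 + 34 = 89
steps(11) = steps(10) + steps(9) = 89 + 55 = 144
steps(12) = steps(11) + steps(10) = 144 + 89 = 233
steps(13) = steps(12) + steps(11) = 233 + 144 = 377
steps(14) = steps(13) + steps(12) = 377 + 233 = 610

610


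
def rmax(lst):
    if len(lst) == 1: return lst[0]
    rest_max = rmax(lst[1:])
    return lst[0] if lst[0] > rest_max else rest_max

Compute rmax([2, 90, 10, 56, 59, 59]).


rmax([2, 90, 10, 56, 59, 59]): compare 2 with rmax([90, 10, 56, 59, 59])
rmax([90, 10, 56, 59, 59]): compare 90 with rmax([10, 56, 59, 59])
rmax([10, 56, 59, 59]): compare 10 with rmax([56, 59, 59])
rmax([56, 59, 59]): compare 56 with rmax([59, 59])
rmax([59, 59]): compare 59 with rmax([59])
rmax([59]) = 59  (base case)
Compare 59 with 59 -> 59
Compare 56 with 59 -> 59
Compare 10 with 59 -> 59
Compare 90 with 59 -> 90
Compare 2 with 90 -> 90

90
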